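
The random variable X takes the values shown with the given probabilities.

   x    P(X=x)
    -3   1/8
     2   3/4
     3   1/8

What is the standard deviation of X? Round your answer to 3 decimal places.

E[X] = 3/2, E[X²] = 21/4
Var(X) = E[X²] − (E[X])² = 21/4 − 9/4 = 3
SD(X) = √(3) ≈ 1.732

1.732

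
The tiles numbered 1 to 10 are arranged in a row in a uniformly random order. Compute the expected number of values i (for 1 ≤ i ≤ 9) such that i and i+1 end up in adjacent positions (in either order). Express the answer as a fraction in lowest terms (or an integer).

For each i ∈ {1,…,9}, let Xᵢ = 1 if i and i+1 are adjacent. P(Xᵢ=1) = 2·(10−1)!/10! = 2/10.
By linearity, E[ΣXᵢ] = (9)·(2/10) = 9/5.

9/5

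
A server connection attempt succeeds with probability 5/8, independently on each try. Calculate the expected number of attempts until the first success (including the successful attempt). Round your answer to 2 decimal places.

1.60

For a geometric distribution, E[trials] = 1/p = 1/(5/8) = 8/5.
≈ 1.60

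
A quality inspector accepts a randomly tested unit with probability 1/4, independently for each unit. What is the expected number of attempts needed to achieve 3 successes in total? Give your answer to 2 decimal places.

By linearity (sum of 3 independent geometric waits), E[trials] = 3/p = 3/(1/4) = 12.
≈ 12.00

12.00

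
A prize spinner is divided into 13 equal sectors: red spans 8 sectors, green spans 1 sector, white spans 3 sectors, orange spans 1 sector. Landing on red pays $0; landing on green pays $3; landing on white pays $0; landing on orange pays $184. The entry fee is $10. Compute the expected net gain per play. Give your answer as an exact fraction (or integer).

57/13 dollars

E[payout] = (8/13)·0 + (1/13)·3 + (3/13)·0 + (1/13)·184 = 187/13
Expected profit = 187/13 − 10 = 57/13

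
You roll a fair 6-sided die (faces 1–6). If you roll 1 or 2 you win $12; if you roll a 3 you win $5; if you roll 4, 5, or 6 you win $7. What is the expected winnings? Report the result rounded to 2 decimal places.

E[payout] = (1/6)·5 + (1/2)·7 + (1/3)·12 = 25/3
≈ $8.33

$8.33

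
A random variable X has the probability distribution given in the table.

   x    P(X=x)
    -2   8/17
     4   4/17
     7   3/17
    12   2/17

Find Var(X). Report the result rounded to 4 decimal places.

E[X] = (8/17)·(-2) + (4/17)·4 + (3/17)·7 + (2/17)·12 = 45/17
E[X²] = (8/17)·4 + (4/17)·16 + (3/17)·49 + (2/17)·144 = 531/17
Var(X) = 531/17 − (45/17)² = 7002/289 ≈ 24.2284

24.2284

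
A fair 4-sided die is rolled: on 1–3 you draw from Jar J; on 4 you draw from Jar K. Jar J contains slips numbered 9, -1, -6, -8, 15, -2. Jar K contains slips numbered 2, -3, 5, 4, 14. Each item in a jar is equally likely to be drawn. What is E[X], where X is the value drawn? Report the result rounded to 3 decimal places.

E[X | Jar J] = (9 − 1 − 6 − 8 + 15 − 2)/6 = 7/6
E[X | Jar K] = (2 − 3 + 5 + 4 + 14)/5 = 22/5
E[X] = (3/4)·7/6 + (1/4)·22/5 = 79/40 ≈ 1.975

1.975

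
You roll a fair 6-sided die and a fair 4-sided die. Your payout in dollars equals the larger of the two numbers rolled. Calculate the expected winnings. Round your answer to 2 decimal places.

$3.92

Distribution of the larger of the two numbers rolled: 1 w.p. 1/24, 2 w.p. 1/8, 3 w.p. 5/24, 4 w.p. 7/24, 5 w.p. 1/6, 6 w.p. 1/6
E[payout] = (1/24)·1 + (1/8)·2 + (5/24)·3 + (7/24)·4 + (1/6)·5 + (1/6)·6 = 47/12
≈ $3.92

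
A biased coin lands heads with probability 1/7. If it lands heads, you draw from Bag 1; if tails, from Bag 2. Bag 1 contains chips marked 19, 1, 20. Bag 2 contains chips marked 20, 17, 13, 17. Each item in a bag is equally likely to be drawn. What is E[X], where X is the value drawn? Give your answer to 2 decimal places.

16.26

E[X | Bag 1] = (19 + 1 + 20)/3 = 40/3
E[X | Bag 2] = (20 + 17 + 13 + 17)/4 = 67/4
E[X] = (1/7)·40/3 + (6/7)·67/4 = 683/42 ≈ 16.26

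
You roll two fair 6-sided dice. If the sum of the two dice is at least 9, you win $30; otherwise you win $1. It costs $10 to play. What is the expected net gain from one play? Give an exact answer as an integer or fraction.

-17/18 dollars

E[payout] = (13/18)·1 + (5/18)·30 = 163/18
Expected profit = 163/18 − 10 = -17/18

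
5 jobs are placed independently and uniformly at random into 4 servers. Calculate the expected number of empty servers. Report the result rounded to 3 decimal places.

Let Xⱼ=1 if server j is empty. P(Xⱼ=1) = ((4-1)/4)^5 = 243/1024.
By linearity, E[#empty] = 4·243/1024 = 243/256.
≈ 0.949

0.949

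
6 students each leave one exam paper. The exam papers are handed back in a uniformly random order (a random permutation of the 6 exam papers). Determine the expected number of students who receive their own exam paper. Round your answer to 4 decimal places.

Let Xᵢ = 1 if person i gets their own exam paper. For each i, P(Xᵢ=1) = 1/6.
By linearity of expectation, E[X₁+…+X_6] = 6·(1/6) = 1.
≈ 1.0000

1.0000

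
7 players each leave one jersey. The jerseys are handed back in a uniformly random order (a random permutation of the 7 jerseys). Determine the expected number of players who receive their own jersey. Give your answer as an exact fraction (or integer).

Let Xᵢ = 1 if person i gets their own jersey. For each i, P(Xᵢ=1) = 1/7.
By linearity of expectation, E[X₁+…+X_7] = 7·(1/7) = 1.

1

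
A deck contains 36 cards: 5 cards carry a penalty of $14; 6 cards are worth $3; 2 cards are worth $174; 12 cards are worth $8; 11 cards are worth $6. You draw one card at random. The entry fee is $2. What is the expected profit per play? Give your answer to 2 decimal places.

E[payout] = (5/36)·(-14) + (6/36)·3 + (2/36)·174 + (12/36)·8 + (11/36)·6 = 229/18
Expected profit = 229/18 − 2 = 193/18 ≈ $10.72

$10.72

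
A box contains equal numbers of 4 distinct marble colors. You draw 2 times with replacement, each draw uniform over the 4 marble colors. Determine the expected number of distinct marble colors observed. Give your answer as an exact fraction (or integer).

Let Xⱼ=1 if type j appears at least once. P(Xⱼ=1) = 1 − ((4−1)/4)^2 = 7/16.
E[#distinct] = 4·7/16 = 7/4.

7/4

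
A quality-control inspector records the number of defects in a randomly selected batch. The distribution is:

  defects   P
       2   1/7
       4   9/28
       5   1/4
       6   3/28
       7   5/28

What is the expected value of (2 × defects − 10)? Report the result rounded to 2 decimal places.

-0.57

E[2x-10] = (1/7)·(-6) + (9/28)·(-2) + (1/4)·0 + (3/28)·2 + (5/28)·4
     = -4/7 ≈ -0.57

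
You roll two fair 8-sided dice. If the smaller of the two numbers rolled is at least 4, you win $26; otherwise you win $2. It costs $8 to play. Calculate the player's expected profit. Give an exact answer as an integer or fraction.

27/8 dollars

E[payout] = (39/64)·2 + (25/64)·26 = 91/8
Expected profit = 91/8 − 8 = 27/8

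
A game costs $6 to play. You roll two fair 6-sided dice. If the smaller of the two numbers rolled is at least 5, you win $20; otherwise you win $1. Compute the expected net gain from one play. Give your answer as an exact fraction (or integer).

-26/9 dollars

E[payout] = (8/9)·1 + (1/9)·20 = 28/9
Expected profit = 28/9 − 6 = -26/9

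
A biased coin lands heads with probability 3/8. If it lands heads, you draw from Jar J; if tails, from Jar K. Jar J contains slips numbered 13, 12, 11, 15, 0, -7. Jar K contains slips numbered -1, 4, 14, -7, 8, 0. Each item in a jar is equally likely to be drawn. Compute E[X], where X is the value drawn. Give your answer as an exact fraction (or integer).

37/8

E[X | Jar J] = (13 + 12 + 11 + 15 + 0 − 7)/6 = 22/3
E[X | Jar K] = (-1 + 4 + 14 − 7 + 8 + 0)/6 = 3
E[X] = (3/8)·22/3 + (5/8)·3 = 37/8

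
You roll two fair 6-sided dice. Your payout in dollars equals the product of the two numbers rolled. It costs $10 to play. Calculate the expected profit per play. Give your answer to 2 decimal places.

Distribution of the product of the two numbers rolled: 1 w.p. 1/36, 2 w.p. 1/18, 3 w.p. 1/18, 4 w.p. 1/12, 5 w.p. 1/18, 6 w.p. 1/9, …
E[payout] = (1/36)·1 + (1/18)·2 + (1/18)·3 + (1/12)·4 + (1/18)·5 + (1/9)·6 + (1/18)·8 + (1/36)·9 + (1/18)·10 + (1/9)·12 + (1/18)·15 + (1/36)·16 + (1/18)·18 + (1/18)·20 + (1/18)·24 + (1/36)·25 + (1/18)·30 + (1/36)·36 = 49/4
Expected profit = 49/4 − 10 = 9/4 ≈ $2.25

$2.25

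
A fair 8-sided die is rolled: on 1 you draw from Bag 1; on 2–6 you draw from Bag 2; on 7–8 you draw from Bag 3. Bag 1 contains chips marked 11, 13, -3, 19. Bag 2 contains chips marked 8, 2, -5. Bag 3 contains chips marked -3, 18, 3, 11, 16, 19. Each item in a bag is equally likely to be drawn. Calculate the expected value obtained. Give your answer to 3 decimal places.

E[X | Bag 1] = (11 + 13 − 3 + 19)/4 = 10
E[X | Bag 2] = (8 + 2 − 5)/3 = 5/3
E[X | Bag 3] = (-3 + 18 + 3 + 11 + 16 + 19)/6 = 32/3
E[X] = (1/8)·10 + (5/8)·5/3 + (1/4)·32/3 = 119/24 ≈ 4.958

4.958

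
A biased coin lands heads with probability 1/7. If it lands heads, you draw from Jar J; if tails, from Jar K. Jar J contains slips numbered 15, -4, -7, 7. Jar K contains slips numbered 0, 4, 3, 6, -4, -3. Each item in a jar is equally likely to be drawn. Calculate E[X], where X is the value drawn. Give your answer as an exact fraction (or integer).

5/4

E[X | Jar J] = (15 − 4 − 7 + 7)/4 = 11/4
E[X | Jar K] = (0 + 4 + 3 + 6 − 4 − 3)/6 = 1
E[X] = (1/7)·11/4 + (6/7)·1 = 5/4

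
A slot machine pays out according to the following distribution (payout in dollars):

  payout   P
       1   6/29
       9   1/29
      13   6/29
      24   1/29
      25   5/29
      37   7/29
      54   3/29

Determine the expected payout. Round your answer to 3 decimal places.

E[X] = (6/29)·1 + (1/29)·9 + (6/29)·13 + (1/29)·24 + (5/29)·25 + (7/29)·37 + (3/29)·54
     = 663/29 ≈ 22.862

$22.862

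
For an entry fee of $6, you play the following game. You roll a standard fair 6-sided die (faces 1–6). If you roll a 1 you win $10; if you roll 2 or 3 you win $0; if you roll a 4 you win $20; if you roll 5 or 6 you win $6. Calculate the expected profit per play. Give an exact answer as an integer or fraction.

$1

E[payout] = (1/3)·0 + (1/3)·6 + (1/6)·10 + (1/6)·20 = 7
Expected profit = 7 − 6 = 1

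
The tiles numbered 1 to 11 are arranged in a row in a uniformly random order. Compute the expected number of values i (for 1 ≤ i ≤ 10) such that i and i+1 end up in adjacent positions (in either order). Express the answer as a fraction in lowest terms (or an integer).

20/11

For each i ∈ {1,…,10}, let Xᵢ = 1 if i and i+1 are adjacent. P(Xᵢ=1) = 2·(11−1)!/11! = 2/11.
By linearity, E[ΣXᵢ] = (10)·(2/11) = 20/11.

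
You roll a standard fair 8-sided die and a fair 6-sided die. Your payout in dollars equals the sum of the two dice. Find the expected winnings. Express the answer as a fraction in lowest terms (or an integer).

$8

Distribution of the sum of the two dice: 2 w.p. 1/48, 3 w.p. 1/24, 4 w.p. 1/16, 5 w.p. 1/12, 6 w.p. 5/48, 7 w.p. 1/8, …
E[payout] = (1/48)·2 + (1/24)·3 + (1/16)·4 + (1/12)·5 + (5/48)·6 + (1/8)·7 + (1/8)·8 + (1/8)·9 + (5/48)·10 + (1/12)·11 + (1/16)·12 + (1/24)·13 + (1/48)·14 = 8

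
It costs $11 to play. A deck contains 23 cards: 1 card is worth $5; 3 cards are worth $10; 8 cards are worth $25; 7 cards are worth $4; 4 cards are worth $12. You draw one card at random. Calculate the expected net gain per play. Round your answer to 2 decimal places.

$2.52

E[payout] = (1/23)·5 + (3/23)·10 + (8/23)·25 + (7/23)·4 + (4/23)·12 = 311/23
Expected profit = 311/23 − 11 = 58/23 ≈ $2.52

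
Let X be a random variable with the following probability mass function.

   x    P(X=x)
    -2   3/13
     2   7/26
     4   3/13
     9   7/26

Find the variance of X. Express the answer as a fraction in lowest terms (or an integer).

E[X] = (3/13)·(-2) + (7/26)·2 + (3/13)·4 + (7/26)·9 = 89/26
E[X²] = (3/13)·4 + (7/26)·4 + (3/13)·16 + (7/26)·81 = 55/2
Var(X) = 55/2 − (89/26)² = 10669/676

10669/676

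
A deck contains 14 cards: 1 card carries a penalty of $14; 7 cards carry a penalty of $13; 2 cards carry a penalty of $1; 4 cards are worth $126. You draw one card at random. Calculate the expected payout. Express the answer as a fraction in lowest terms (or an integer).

E[payout] = (1/14)·(-14) + (7/14)·(-13) + (2/14)·(-1) + (4/14)·126 = 397/14

397/14 dollars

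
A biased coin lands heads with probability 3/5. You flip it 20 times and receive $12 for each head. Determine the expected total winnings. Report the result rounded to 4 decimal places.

E[#heads] = 20·3/5 = 12 (linearity over flips).
E[winnings] = 12·12 = 144.
≈ 144.0000

$144.0000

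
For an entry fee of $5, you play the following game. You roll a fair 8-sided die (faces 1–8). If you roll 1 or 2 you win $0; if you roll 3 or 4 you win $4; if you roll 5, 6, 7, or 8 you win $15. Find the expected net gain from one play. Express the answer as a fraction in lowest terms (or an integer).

7/2 dollars

E[payout] = (1/4)·0 + (1/4)·4 + (1/2)·15 = 17/2
Expected profit = 17/2 − 5 = 7/2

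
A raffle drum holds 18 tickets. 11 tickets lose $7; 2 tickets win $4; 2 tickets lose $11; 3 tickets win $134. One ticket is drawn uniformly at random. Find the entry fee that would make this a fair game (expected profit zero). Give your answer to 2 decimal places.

E[payout] = (11/18)·(-7) + (2/18)·4 + (2/18)·(-11) + (3/18)·134 = 311/18
Fair fee = E[payout] = 311/18 ≈ $17.28

$17.28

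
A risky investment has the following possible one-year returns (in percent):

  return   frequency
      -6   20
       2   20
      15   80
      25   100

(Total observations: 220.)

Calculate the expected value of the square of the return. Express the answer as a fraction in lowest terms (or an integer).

4065/11

Total = 220, so P(return=-6) = 20/220, etc.
E[X²] = (1/11)·36 + (1/11)·4 + (4/11)·225 + (5/11)·625
     = 4065/11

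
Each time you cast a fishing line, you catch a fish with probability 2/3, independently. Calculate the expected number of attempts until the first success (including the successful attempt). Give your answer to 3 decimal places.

1.500

For a geometric distribution, E[trials] = 1/p = 1/(2/3) = 3/2.
≈ 1.500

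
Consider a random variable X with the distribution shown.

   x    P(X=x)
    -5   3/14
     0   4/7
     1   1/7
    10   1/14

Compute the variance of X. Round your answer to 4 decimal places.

E[X] = (3/14)·(-5) + (4/7)·0 + (1/7)·1 + (1/14)·10 = -3/14
E[X²] = (3/14)·25 + (4/7)·0 + (1/7)·1 + (1/14)·100 = 177/14
Var(X) = 177/14 − (-3/14)² = 2469/196 ≈ 12.5969

12.5969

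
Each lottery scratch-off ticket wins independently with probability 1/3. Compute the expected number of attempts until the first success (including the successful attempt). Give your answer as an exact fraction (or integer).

For a geometric distribution, E[trials] = 1/p = 1/(1/3) = 3.

3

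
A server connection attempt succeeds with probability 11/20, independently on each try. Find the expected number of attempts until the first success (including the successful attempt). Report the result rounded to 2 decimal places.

1.82

For a geometric distribution, E[trials] = 1/p = 1/(11/20) = 20/11.
≈ 1.82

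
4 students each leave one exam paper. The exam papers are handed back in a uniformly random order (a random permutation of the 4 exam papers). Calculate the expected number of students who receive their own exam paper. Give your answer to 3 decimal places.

Let Xᵢ = 1 if person i gets their own exam paper. For each i, P(Xᵢ=1) = 1/4.
By linearity of expectation, E[X₁+…+X_4] = 4·(1/4) = 1.
≈ 1.000

1.000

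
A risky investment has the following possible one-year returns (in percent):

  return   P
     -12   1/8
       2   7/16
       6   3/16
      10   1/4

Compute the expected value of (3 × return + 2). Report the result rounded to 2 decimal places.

11.00

E[3x+2] = (1/8)·(-34) + (7/16)·8 + (3/16)·20 + (1/4)·32
     = 11 ≈ 11.00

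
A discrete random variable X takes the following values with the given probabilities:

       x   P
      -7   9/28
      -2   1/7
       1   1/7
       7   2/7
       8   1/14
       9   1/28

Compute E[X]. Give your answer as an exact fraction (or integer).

1/2

E[X] = (9/28)·(-7) + (1/7)·(-2) + (1/7)·1 + (2/7)·7 + (1/14)·8 + (1/28)·9
     = 1/2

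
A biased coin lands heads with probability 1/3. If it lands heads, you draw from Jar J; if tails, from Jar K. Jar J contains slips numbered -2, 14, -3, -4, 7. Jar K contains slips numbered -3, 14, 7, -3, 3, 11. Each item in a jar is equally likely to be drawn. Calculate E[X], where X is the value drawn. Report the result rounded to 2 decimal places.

E[X | Jar J] = (-2 + 14 − 3 − 4 + 7)/5 = 12/5
E[X | Jar K] = (-3 + 14 + 7 − 3 + 3 + 11)/6 = 29/6
E[X] = (1/3)·12/5 + (2/3)·29/6 = 181/45 ≈ 4.02

4.02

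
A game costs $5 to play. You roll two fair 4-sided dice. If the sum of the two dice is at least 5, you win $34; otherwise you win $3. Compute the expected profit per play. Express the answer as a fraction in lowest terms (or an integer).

E[payout] = (3/8)·3 + (5/8)·34 = 179/8
Expected profit = 179/8 − 5 = 139/8

139/8 dollars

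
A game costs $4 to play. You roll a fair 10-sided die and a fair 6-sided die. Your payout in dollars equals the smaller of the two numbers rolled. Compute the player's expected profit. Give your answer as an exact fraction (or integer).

Distribution of the smaller of the two numbers rolled: 1 w.p. 1/4, 2 w.p. 13/60, 3 w.p. 11/60, 4 w.p. 3/20, 5 w.p. 7/60, 6 w.p. 1/12
E[payout] = (1/4)·1 + (13/60)·2 + (11/60)·3 + (3/20)·4 + (7/60)·5 + (1/12)·6 = 35/12
Expected profit = 35/12 − 4 = -13/12

-13/12 dollars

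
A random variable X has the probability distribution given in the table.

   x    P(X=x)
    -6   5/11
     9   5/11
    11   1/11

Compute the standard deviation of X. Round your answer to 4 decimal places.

E[X] = 26/11, E[X²] = 706/11
Var(X) = E[X²] − (E[X])² = 706/11 − 676/121 = 7090/121
SD(X) = √(7090/121) ≈ 7.6547

7.6547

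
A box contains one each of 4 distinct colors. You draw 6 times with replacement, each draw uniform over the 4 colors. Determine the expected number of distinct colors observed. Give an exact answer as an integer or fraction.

3367/1024

Let Xⱼ=1 if type j appears at least once. P(Xⱼ=1) = 1 − ((4−1)/4)^6 = 3367/4096.
E[#distinct] = 4·3367/4096 = 3367/1024.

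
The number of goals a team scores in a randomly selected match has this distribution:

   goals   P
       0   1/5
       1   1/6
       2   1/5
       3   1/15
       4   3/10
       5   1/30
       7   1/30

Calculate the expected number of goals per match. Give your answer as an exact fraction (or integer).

E[X] = (1/5)·0 + (1/6)·1 + (1/5)·2 + (1/15)·3 + (3/10)·4 + (1/30)·5 + (1/30)·7
     = 71/30

71/30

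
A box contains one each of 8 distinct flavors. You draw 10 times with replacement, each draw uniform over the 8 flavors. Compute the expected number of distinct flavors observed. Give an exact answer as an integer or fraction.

Let Xⱼ=1 if type j appears at least once. P(Xⱼ=1) = 1 − ((8−1)/8)^10 = 791266575/1073741824.
E[#distinct] = 8·791266575/1073741824 = 791266575/134217728.

791266575/134217728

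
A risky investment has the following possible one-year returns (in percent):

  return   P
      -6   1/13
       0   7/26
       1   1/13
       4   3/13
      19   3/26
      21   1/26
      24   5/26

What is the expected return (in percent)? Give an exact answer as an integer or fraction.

E[X] = (1/13)·(-6) + (7/26)·0 + (1/13)·1 + (3/13)·4 + (3/26)·19 + (1/26)·21 + (5/26)·24
     = 106/13

106/13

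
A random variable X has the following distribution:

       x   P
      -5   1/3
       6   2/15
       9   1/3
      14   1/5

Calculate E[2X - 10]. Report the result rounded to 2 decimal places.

E[2x-10] = (1/3)·(-20) + (2/15)·2 + (1/3)·8 + (1/5)·18
     = -2/15 ≈ -0.13

-0.13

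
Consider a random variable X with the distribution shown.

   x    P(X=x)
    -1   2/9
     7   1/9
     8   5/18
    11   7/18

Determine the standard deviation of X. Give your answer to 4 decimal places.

E[X] = 127/18, E[X²] = 141/2
Var(X) = E[X²] − (E[X])² = 141/2 − 16129/324 = 6713/324
SD(X) = √(6713/324) ≈ 4.5518

4.5518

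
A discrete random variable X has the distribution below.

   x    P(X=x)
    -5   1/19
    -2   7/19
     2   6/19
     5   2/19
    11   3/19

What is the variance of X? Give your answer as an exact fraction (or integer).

E[X] = (1/19)·(-5) + (7/19)·(-2) + (6/19)·2 + (2/19)·5 + (3/19)·11 = 36/19
E[X²] = (1/19)·25 + (7/19)·4 + (6/19)·4 + (2/19)·25 + (3/19)·121 = 490/19
Var(X) = 490/19 − (36/19)² = 8014/361

8014/361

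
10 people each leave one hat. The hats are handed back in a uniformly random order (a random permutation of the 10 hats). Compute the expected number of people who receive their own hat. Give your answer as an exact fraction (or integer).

1

Let Xᵢ = 1 if person i gets their own hat. For each i, P(Xᵢ=1) = 1/10.
By linearity of expectation, E[X₁+…+X_10] = 10·(1/10) = 1.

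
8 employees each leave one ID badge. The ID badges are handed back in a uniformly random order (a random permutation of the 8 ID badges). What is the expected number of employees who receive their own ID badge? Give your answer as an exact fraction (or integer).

1

Let Xᵢ = 1 if person i gets their own ID badge. For each i, P(Xᵢ=1) = 1/8.
By linearity of expectation, E[X₁+…+X_8] = 8·(1/8) = 1.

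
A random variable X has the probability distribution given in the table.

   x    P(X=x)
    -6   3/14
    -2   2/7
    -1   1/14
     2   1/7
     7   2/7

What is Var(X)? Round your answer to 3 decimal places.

23.372

E[X] = (3/14)·(-6) + (2/7)·(-2) + (1/14)·(-1) + (1/7)·2 + (2/7)·7 = 5/14
E[X²] = (3/14)·36 + (2/7)·4 + (1/14)·1 + (1/7)·4 + (2/7)·49 = 47/2
Var(X) = 47/2 − (5/14)² = 4581/196 ≈ 23.372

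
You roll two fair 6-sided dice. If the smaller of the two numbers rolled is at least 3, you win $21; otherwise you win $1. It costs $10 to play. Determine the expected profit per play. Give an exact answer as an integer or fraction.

E[payout] = (5/9)·1 + (4/9)·21 = 89/9
Expected profit = 89/9 − 10 = -1/9

-1/9 dollars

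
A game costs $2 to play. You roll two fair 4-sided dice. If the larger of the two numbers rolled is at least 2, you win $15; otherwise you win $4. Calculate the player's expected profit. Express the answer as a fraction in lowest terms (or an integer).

197/16 dollars

E[payout] = (1/16)·4 + (15/16)·15 = 229/16
Expected profit = 229/16 − 2 = 197/16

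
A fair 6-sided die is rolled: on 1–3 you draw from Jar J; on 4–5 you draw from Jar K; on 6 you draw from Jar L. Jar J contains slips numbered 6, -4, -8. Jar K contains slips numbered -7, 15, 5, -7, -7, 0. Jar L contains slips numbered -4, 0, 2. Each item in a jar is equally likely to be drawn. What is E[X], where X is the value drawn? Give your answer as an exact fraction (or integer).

E[X | Jar J] = (6 − 4 − 8)/3 = -2
E[X | Jar K] = (-7 + 15 + 5 − 7 − 7 + 0)/6 = -1/6
E[X | Jar L] = (-4 + 0 + 2)/3 = -2/3
E[X] = (1/2)·(-2) + (1/3)·(-1/6) + (1/6)·(-2/3) = -7/6

-7/6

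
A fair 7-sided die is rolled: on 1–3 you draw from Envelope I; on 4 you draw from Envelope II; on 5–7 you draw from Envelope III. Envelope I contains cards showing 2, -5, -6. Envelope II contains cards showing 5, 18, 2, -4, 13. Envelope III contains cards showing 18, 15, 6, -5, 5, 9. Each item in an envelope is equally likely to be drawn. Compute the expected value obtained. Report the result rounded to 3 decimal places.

3.114

E[X | Envelope I] = (2 − 5 − 6)/3 = -3
E[X | Envelope II] = (5 + 18 + 2 − 4 + 13)/5 = 34/5
E[X | Envelope III] = (18 + 15 + 6 − 5 + 5 + 9)/6 = 8
E[X] = (3/7)·(-3) + (1/7)·34/5 + (3/7)·8 = 109/35 ≈ 3.114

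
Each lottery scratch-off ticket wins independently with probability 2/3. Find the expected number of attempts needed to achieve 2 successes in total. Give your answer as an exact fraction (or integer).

By linearity (sum of 2 independent geometric waits), E[trials] = 2/p = 2/(2/3) = 3.

3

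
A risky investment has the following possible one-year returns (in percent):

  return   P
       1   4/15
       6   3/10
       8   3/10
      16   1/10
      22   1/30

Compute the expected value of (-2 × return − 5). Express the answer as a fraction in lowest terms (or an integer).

-93/5

E[-2x-5] = (4/15)·(-7) + (3/10)·(-17) + (3/10)·(-21) + (1/10)·(-37) + (1/30)·(-49)
     = -93/5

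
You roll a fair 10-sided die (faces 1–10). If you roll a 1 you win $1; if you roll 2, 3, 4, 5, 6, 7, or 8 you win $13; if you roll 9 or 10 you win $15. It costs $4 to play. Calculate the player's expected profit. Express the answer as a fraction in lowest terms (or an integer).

E[payout] = (1/10)·1 + (7/10)·13 + (1/5)·15 = 61/5
Expected profit = 61/5 − 4 = 41/5

41/5 dollars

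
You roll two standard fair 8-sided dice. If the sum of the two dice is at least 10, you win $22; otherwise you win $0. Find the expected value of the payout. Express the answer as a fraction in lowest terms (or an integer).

E[payout] = (9/16)·0 + (7/16)·22 = 77/8

77/8 dollars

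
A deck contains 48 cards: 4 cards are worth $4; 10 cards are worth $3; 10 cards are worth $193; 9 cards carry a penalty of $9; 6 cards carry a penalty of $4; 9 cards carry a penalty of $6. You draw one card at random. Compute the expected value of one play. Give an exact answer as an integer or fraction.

E[payout] = (4/48)·4 + (10/48)·3 + (10/48)·193 + (9/48)·(-9) + (6/48)·(-4) + (9/48)·(-6) = 1817/48

1817/48 dollars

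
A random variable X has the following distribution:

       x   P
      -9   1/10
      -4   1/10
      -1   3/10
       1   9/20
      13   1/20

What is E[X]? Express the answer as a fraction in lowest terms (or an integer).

E[X] = (1/10)·(-9) + (1/10)·(-4) + (3/10)·(-1) + (9/20)·1 + (1/20)·13
     = -1/2

-1/2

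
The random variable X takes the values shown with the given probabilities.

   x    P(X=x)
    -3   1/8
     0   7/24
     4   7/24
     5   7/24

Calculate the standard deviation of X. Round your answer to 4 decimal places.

E[X] = 9/4, E[X²] = 157/12
Var(X) = E[X²] − (E[X])² = 157/12 − 81/16 = 385/48
SD(X) = √(385/48) ≈ 2.8321

2.8321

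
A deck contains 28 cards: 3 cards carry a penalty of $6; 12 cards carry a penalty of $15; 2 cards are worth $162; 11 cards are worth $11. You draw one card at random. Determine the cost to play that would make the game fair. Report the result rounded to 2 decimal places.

$8.82

E[payout] = (3/28)·(-6) + (12/28)·(-15) + (2/28)·162 + (11/28)·11 = 247/28
Fair fee = E[payout] = 247/28 ≈ $8.82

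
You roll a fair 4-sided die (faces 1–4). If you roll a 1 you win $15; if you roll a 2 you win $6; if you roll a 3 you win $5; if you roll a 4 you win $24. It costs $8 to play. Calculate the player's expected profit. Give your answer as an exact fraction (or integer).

9/2 dollars

E[payout] = (1/4)·5 + (1/4)·6 + (1/4)·15 + (1/4)·24 = 25/2
Expected profit = 25/2 − 8 = 9/2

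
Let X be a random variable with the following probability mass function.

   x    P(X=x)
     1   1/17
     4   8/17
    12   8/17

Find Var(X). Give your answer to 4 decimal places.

E[X] = (1/17)·1 + (8/17)·4 + (8/17)·12 = 129/17
E[X²] = (1/17)·1 + (8/17)·16 + (8/17)·144 = 1281/17
Var(X) = 1281/17 − (129/17)² = 5136/289 ≈ 17.7716

17.7716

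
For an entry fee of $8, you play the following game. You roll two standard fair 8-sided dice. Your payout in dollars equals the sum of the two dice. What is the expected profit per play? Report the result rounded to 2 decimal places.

$1.00

Distribution of the sum of the two dice: 2 w.p. 1/64, 3 w.p. 1/32, 4 w.p. 3/64, 5 w.p. 1/16, 6 w.p. 5/64, 7 w.p. 3/32, …
E[payout] = (1/64)·2 + (1/32)·3 + (3/64)·4 + (1/16)·5 + (5/64)·6 + (3/32)·7 + (7/64)·8 + (1/8)·9 + (7/64)·10 + (3/32)·11 + (5/64)·12 + (1/16)·13 + (3/64)·14 + (1/32)·15 + (1/64)·16 = 9
Expected profit = 9 − 8 = 1 ≈ $1.00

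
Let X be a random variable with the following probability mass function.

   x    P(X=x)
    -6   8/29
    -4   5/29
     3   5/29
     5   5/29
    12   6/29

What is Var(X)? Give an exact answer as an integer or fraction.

38722/841

E[X] = (8/29)·(-6) + (5/29)·(-4) + (5/29)·3 + (5/29)·5 + (6/29)·12 = 44/29
E[X²] = (8/29)·36 + (5/29)·16 + (5/29)·9 + (5/29)·25 + (6/29)·144 = 1402/29
Var(X) = 1402/29 − (44/29)² = 38722/841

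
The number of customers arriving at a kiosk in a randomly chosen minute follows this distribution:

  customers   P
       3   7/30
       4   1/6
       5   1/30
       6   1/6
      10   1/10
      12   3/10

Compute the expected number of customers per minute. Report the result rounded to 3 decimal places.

7.133

E[X] = (7/30)·3 + (1/6)·4 + (1/30)·5 + (1/6)·6 + (1/10)·10 + (3/10)·12
     = 107/15 ≈ 7.133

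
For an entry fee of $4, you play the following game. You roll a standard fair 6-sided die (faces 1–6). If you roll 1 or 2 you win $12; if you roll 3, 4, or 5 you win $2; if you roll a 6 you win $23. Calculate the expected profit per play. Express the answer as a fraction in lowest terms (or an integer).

29/6 dollars

E[payout] = (1/2)·2 + (1/3)·12 + (1/6)·23 = 53/6
Expected profit = 53/6 − 4 = 29/6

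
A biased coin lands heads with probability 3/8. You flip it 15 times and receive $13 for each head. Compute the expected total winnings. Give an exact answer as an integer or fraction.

585/8 dollars

E[#heads] = 15·3/8 = 45/8 (linearity over flips).
E[winnings] = 13·45/8 = 585/8.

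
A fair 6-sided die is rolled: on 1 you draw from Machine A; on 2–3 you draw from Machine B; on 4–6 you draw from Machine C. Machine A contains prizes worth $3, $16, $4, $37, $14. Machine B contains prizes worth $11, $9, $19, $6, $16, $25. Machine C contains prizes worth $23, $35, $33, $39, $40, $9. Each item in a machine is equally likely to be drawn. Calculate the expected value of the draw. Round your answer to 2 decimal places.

$22.16

E[X | Machine A] = (3 + 16 + 4 + 37 + 14)/5 = 74/5
E[X | Machine B] = (11 + 9 + 19 + 6 + 16 + 25)/6 = 43/3
E[X | Machine C] = (23 + 35 + 33 + 39 + 40 + 9)/6 = 179/6
E[X] = (1/6)·74/5 + (1/3)·43/3 + (1/2)·179/6 = 3989/180 ≈ 22.16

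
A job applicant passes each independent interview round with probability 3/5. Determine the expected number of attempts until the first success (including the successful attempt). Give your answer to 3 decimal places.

For a geometric distribution, E[trials] = 1/p = 1/(3/5) = 5/3.
≈ 1.667

1.667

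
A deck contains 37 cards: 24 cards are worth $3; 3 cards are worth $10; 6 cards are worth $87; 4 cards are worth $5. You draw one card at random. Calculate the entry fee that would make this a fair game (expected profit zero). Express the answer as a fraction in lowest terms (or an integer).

644/37 dollars

E[payout] = (24/37)·3 + (3/37)·10 + (6/37)·87 + (4/37)·5 = 644/37
Fair fee = E[payout] = 644/37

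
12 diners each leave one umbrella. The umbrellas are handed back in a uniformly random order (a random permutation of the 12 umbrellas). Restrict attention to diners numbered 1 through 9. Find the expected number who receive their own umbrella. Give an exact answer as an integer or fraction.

3/4

Let Xᵢ = 1 if person i gets their own umbrella. For each i, P(Xᵢ=1) = 1/12.
By linearity of expectation, E[X₁+…+X_9] = 9·(1/12) = 3/4.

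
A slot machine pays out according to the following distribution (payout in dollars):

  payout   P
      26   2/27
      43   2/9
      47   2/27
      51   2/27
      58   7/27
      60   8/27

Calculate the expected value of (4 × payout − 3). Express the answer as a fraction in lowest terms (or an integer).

E[4x-3] = (2/27)·101 + (2/9)·169 + (2/27)·185 + (2/27)·201 + (7/27)·229 + (8/27)·237
     = 1829/9

1829/9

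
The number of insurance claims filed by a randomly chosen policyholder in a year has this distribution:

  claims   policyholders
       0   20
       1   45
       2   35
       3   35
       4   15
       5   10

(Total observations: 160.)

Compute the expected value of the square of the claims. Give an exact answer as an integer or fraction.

99/16

Total = 160, so P(claims=0) = 20/160, etc.
E[X²] = (1/8)·0 + (9/32)·1 + (7/32)·4 + (7/32)·9 + (3/32)·16 + (1/16)·25
     = 99/16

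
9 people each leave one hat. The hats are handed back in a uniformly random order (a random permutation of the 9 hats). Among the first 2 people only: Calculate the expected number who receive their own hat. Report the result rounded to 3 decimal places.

0.222

Let Xᵢ = 1 if person i gets their own hat. For each i, P(Xᵢ=1) = 1/9.
By linearity of expectation, E[X₁+…+X_2] = 2·(1/9) = 2/9.
≈ 0.222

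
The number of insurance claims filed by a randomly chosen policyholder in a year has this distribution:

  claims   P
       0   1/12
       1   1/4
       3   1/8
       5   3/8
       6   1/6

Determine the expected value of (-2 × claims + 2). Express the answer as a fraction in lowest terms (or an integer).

E[-2x+2] = (1/12)·2 + (1/4)·0 + (1/8)·(-4) + (3/8)·(-8) + (1/6)·(-10)
     = -5

-5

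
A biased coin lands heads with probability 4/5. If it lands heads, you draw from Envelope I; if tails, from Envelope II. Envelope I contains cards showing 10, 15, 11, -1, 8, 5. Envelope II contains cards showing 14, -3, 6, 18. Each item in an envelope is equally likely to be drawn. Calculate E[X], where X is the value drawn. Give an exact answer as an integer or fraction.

E[X | Envelope I] = (10 + 15 + 11 − 1 + 8 + 5)/6 = 8
E[X | Envelope II] = (14 − 3 + 6 + 18)/4 = 35/4
E[X] = (4/5)·8 + (1/5)·35/4 = 163/20

163/20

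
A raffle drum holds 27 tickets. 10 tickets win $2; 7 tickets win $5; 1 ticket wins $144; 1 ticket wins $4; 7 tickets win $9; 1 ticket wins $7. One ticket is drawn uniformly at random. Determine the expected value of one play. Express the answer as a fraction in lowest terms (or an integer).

E[payout] = (10/27)·2 + (7/27)·5 + (1/27)·144 + (1/27)·4 + (7/27)·9 + (1/27)·7 = 91/9

91/9 dollars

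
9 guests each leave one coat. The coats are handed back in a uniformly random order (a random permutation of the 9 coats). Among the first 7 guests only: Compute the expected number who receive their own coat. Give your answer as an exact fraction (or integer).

Let Xᵢ = 1 if person i gets their own coat. For each i, P(Xᵢ=1) = 1/9.
By linearity of expectation, E[X₁+…+X_7] = 7·(1/9) = 7/9.

7/9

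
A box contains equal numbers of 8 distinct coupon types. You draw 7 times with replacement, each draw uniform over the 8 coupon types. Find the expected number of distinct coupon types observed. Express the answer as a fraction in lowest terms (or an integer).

Let Xⱼ=1 if type j appears at least once. P(Xⱼ=1) = 1 − ((8−1)/8)^7 = 1273609/2097152.
E[#distinct] = 8·1273609/2097152 = 1273609/262144.

1273609/262144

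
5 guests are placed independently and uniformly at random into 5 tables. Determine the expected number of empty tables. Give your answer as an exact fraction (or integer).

Let Xⱼ=1 if table j is empty. P(Xⱼ=1) = ((5-1)/5)^5 = 1024/3125.
By linearity, E[#empty] = 5·1024/3125 = 1024/625.

1024/625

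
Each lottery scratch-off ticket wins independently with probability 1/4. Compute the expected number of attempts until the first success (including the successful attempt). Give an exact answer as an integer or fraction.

4

For a geometric distribution, E[trials] = 1/p = 1/(1/4) = 4.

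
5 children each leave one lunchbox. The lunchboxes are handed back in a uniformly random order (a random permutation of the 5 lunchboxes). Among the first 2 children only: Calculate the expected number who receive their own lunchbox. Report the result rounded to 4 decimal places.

0.4000

Let Xᵢ = 1 if person i gets their own lunchbox. For each i, P(Xᵢ=1) = 1/5.
By linearity of expectation, E[X₁+…+X_2] = 2·(1/5) = 2/5.
≈ 0.4000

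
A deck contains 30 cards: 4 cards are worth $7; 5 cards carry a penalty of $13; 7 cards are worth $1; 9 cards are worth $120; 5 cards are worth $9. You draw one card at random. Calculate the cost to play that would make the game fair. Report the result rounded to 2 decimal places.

$36.50

E[payout] = (4/30)·7 + (5/30)·(-13) + (7/30)·1 + (9/30)·120 + (5/30)·9 = 73/2
Fair fee = E[payout] = 73/2 ≈ $36.50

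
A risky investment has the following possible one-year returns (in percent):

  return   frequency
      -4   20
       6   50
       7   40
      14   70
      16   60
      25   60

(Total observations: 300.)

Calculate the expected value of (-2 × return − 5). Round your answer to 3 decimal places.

-31.267

Total = 300, so P(return=-4) = 20/300, etc.
E[-2x-5] = (1/15)·3 + (1/6)·(-17) + (2/15)·(-19) + (7/30)·(-33) + (1/5)·(-37) + (1/5)·(-55)
     = -469/15 ≈ -31.267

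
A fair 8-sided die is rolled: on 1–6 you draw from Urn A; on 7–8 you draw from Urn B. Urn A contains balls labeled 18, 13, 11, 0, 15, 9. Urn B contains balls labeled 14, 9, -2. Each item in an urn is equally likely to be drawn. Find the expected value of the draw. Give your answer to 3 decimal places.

10.000

E[X | Urn A] = (18 + 13 + 11 + 0 + 15 + 9)/6 = 11
E[X | Urn B] = (14 + 9 − 2)/3 = 7
E[X] = (3/4)·11 + (1/4)·7 = 10 ≈ 10.000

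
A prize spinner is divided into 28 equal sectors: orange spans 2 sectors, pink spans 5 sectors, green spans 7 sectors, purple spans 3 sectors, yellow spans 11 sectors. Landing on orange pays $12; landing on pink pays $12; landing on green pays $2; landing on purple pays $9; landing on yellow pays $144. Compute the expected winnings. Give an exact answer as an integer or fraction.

1709/28 dollars

E[payout] = (2/28)·12 + (5/28)·12 + (7/28)·2 + (3/28)·9 + (11/28)·144 = 1709/28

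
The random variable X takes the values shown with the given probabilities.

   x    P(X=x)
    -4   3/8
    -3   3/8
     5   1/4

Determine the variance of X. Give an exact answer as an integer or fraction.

879/64

E[X] = (3/8)·(-4) + (3/8)·(-3) + (1/4)·5 = -11/8
E[X²] = (3/8)·16 + (3/8)·9 + (1/4)·25 = 125/8
Var(X) = 125/8 − (-11/8)² = 879/64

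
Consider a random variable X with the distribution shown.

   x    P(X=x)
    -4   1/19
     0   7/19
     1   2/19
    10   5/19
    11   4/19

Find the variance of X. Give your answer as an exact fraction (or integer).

10574/361

E[X] = (1/19)·(-4) + (7/19)·0 + (2/19)·1 + (5/19)·10 + (4/19)·11 = 92/19
E[X²] = (1/19)·16 + (7/19)·0 + (2/19)·1 + (5/19)·100 + (4/19)·121 = 1002/19
Var(X) = 1002/19 − (92/19)² = 10574/361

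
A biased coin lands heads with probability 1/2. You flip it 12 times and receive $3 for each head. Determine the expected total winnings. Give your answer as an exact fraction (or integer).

E[#heads] = 12·1/2 = 6 (linearity over flips).
E[winnings] = 3·6 = 18.

$18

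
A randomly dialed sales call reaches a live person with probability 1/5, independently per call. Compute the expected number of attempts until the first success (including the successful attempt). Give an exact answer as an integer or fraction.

5

For a geometric distribution, E[trials] = 1/p = 1/(1/5) = 5.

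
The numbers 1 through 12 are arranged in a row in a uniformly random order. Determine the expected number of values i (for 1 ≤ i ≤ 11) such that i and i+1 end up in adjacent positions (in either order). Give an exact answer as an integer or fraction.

11/6

For each i ∈ {1,…,11}, let Xᵢ = 1 if i and i+1 are adjacent. P(Xᵢ=1) = 2·(12−1)!/12! = 2/12.
By linearity, E[ΣXᵢ] = (11)·(2/12) = 11/6.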